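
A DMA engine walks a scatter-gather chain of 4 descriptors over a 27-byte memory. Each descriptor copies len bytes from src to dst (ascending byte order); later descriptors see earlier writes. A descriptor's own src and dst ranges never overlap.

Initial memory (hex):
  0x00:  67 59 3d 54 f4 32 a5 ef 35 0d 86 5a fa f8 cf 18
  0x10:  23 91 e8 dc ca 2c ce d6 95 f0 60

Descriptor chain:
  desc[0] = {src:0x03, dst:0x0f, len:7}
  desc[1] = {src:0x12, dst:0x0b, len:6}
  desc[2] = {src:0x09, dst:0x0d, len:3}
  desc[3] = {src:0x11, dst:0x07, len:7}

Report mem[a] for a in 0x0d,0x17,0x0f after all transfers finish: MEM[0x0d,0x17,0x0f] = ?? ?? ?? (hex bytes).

MEM[0x0d,0x17,0x0f] = d6 d6 a5

D0: mem[0x0f..0x15] <- [54 f4 32 a5 ef 35 0d]
D1: mem[0x0b..0x10] <- [a5 ef 35 0d ce d6]
D2: mem[0x0d..0x0f] <- [0d 86 a5]
D3: mem[0x07..0x0d] <- [32 a5 ef 35 0d ce d6]
query mem[0x0d]=0xd6, mem[0x17]=0xd6, mem[0x0f]=0xa5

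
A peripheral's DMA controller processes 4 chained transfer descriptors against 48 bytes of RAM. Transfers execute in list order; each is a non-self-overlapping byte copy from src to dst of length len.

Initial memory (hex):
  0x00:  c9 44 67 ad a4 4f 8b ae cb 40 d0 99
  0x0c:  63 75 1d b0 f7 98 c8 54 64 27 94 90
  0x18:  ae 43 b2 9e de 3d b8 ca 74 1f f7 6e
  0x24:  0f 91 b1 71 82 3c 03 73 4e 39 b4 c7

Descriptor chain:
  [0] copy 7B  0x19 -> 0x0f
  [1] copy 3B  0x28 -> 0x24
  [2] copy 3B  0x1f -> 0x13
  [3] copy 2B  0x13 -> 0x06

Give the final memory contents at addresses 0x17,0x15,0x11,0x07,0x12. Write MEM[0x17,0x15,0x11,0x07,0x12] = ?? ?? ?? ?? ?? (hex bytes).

MEM[0x17,0x15,0x11,0x07,0x12] = 90 1f 9e 74 de

#0 dst[0x0f+7] := {0x43,0xb2,0x9e,0xde,0x3d,0xb8,0xca}
#1 dst[0x24+3] := {0x82,0x3c,0x03}
#2 dst[0x13+3] := {0xca,0x74,0x1f}
#3 dst[0x06+2] := {0xca,0x74}
query mem[0x17]=0x90, mem[0x15]=0x1f, mem[0x11]=0x9e, mem[0x07]=0x74, mem[0x12]=0xde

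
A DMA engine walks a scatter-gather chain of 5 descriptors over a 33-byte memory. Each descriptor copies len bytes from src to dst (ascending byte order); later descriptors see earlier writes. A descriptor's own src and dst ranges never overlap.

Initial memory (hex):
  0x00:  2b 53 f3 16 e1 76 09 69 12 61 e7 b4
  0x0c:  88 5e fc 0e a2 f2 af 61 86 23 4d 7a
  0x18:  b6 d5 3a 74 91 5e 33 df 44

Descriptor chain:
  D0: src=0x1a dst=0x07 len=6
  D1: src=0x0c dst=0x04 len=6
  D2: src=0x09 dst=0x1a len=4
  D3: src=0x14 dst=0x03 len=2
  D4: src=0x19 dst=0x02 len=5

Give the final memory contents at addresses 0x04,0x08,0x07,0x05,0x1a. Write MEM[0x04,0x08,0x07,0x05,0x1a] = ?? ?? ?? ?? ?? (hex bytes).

MEM[0x04,0x08,0x07,0x05,0x1a] = 5e a2 0e 33 f2

#0 dst[0x07+6] := {0x3a,0x74,0x91,0x5e,0x33,0xdf}
#1 dst[0x04+6] := {0xdf,0x5e,0xfc,0x0e,0xa2,0xf2}
#2 dst[0x1a+4] := {0xf2,0x5e,0x33,0xdf}
#3 dst[0x03+2] := {0x86,0x23}
#4 dst[0x02+5] := {0xd5,0xf2,0x5e,0x33,0xdf}
query mem[0x04]=0x5e, mem[0x08]=0xa2, mem[0x07]=0x0e, mem[0x05]=0x33, mem[0x1a]=0xf2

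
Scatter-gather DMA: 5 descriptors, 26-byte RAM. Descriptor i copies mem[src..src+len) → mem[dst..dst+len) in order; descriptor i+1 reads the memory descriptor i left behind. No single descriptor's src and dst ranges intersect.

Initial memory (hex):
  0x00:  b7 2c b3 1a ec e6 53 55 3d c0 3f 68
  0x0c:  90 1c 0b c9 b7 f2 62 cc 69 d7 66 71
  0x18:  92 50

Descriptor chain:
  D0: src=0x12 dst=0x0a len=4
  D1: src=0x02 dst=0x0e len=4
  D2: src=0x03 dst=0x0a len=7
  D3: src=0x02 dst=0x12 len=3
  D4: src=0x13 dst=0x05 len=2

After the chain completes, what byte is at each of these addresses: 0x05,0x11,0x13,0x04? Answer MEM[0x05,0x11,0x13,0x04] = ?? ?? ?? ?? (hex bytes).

  after D0: wrote 4B at 0x0a = 62cc69d7
  after D1: wrote 4B at 0x0e = b31aece6
  after D2: wrote 7B at 0x0a = 1aece653553dc0
  after D3: wrote 3B at 0x12 = b31aec
  after D4: wrote 2B at 0x05 = 1aec
query mem[0x05]=0x1a, mem[0x11]=0xe6, mem[0x13]=0x1a, mem[0x04]=0xec

MEM[0x05,0x11,0x13,0x04] = 1a e6 1a ec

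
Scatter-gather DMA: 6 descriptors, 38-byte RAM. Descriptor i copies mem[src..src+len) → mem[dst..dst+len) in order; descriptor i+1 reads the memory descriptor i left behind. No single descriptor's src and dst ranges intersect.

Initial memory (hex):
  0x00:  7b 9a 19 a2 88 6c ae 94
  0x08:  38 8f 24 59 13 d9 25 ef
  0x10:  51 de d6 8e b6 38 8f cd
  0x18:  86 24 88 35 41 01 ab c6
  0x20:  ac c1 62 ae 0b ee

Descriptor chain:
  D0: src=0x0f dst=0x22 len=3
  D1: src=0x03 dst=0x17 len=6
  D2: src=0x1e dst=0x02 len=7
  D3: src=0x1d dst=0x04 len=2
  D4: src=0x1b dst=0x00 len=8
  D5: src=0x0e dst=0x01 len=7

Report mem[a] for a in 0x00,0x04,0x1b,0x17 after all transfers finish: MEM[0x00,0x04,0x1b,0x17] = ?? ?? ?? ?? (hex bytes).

  after D0: wrote 3B at 0x22 = ef51de
  after D1: wrote 6B at 0x17 = a2886cae9438
  after D2: wrote 7B at 0x02 = abc6acc1ef51de
  after D3: wrote 2B at 0x04 = 01ab
  after D4: wrote 8B at 0x00 = 943801abc6acc1ef
  after D5: wrote 7B at 0x01 = 25ef51ded68eb6
query mem[0x00]=0x94, mem[0x04]=0xde, mem[0x1b]=0x94, mem[0x17]=0xa2

MEM[0x00,0x04,0x1b,0x17] = 94 de 94 a2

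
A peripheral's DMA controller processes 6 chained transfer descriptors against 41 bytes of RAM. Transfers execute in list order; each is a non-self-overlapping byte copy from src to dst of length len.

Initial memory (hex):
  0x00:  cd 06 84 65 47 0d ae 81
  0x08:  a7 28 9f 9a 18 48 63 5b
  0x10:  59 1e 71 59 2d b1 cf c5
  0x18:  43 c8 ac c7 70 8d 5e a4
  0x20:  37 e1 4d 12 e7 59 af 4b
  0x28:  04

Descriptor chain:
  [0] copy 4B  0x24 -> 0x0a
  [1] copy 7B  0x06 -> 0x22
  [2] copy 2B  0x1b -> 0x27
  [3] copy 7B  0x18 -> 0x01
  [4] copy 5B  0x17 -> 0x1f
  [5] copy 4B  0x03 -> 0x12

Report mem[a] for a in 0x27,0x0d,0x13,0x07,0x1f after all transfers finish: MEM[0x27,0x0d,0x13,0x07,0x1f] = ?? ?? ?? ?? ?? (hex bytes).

#0 dst[0x0a+4] := {0xe7,0x59,0xaf,0x4b}
#1 dst[0x22+7] := {0xae,0x81,0xa7,0x28,0xe7,0x59,0xaf}
#2 dst[0x27+2] := {0xc7,0x70}
#3 dst[0x01+7] := {0x43,0xc8,0xac,0xc7,0x70,0x8d,0x5e}
#4 dst[0x1f+5] := {0xc5,0x43,0xc8,0xac,0xc7}
#5 dst[0x12+4] := {0xac,0xc7,0x70,0x8d}
query mem[0x27]=0xc7, mem[0x0d]=0x4b, mem[0x13]=0xc7, mem[0x07]=0x5e, mem[0x1f]=0xc5

MEM[0x27,0x0d,0x13,0x07,0x1f] = c7 4b c7 5e c5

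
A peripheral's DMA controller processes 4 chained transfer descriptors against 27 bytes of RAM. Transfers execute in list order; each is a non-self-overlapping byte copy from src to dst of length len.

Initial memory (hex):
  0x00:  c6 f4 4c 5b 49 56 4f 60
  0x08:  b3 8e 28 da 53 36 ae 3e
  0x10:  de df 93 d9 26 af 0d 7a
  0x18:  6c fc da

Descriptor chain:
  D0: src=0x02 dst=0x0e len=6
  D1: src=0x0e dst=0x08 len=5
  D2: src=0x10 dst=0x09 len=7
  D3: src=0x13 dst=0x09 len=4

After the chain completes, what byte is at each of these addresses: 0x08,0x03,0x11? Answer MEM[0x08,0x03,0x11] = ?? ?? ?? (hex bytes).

MEM[0x08,0x03,0x11] = 4c 5b 56

D0: mem[0x0e..0x13] <- [4c 5b 49 56 4f 60]
D1: mem[0x08..0x0c] <- [4c 5b 49 56 4f]
D2: mem[0x09..0x0f] <- [49 56 4f 60 26 af 0d]
D3: mem[0x09..0x0c] <- [60 26 af 0d]
query mem[0x08]=0x4c, mem[0x03]=0x5b, mem[0x11]=0x56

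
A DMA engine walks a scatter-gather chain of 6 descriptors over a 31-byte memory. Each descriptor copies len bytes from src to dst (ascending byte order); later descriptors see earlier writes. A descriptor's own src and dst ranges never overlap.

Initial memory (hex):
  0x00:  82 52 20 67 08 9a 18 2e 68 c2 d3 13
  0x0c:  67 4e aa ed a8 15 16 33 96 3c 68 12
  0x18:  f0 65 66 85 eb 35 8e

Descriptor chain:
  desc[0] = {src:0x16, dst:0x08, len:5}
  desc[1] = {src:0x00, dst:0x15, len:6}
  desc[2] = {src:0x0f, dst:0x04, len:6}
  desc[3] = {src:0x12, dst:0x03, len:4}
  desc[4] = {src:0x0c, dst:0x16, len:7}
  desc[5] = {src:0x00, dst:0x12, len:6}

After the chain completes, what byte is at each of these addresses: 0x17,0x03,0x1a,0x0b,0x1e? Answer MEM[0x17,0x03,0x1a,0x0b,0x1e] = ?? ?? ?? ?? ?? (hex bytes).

D0: mem[0x08..0x0c] <- [68 12 f0 65 66]
D1: mem[0x15..0x1a] <- [82 52 20 67 08 9a]
D2: mem[0x04..0x09] <- [ed a8 15 16 33 96]
D3: mem[0x03..0x06] <- [16 33 96 82]
D4: mem[0x16..0x1c] <- [66 4e aa ed a8 15 16]
D5: mem[0x12..0x17] <- [82 52 20 16 33 96]
query mem[0x17]=0x96, mem[0x03]=0x16, mem[0x1a]=0xa8, mem[0x0b]=0x65, mem[0x1e]=0x8e

MEM[0x17,0x03,0x1a,0x0b,0x1e] = 96 16 a8 65 8e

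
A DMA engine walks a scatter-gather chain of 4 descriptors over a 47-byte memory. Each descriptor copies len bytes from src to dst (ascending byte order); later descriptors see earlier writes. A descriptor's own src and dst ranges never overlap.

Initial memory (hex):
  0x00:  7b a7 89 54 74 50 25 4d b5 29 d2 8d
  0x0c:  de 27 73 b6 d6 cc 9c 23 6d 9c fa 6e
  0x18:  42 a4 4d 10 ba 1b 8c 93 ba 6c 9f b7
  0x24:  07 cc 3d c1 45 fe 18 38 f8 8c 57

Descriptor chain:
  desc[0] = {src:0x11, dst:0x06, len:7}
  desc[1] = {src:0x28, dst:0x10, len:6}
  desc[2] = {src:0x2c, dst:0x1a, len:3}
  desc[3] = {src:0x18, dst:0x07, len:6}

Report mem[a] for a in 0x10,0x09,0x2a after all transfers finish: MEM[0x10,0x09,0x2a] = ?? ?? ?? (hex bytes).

[0] 0x11->0x06 len=7 : cc 9c 23 6d 9c fa 6e
[1] 0x28->0x10 len=6 : 45 fe 18 38 f8 8c
[2] 0x2c->0x1a len=3 : f8 8c 57
[3] 0x18->0x07 len=6 : 42 a4 f8 8c 57 1b
query mem[0x10]=0x45, mem[0x09]=0xf8, mem[0x2a]=0x18

MEM[0x10,0x09,0x2a] = 45 f8 18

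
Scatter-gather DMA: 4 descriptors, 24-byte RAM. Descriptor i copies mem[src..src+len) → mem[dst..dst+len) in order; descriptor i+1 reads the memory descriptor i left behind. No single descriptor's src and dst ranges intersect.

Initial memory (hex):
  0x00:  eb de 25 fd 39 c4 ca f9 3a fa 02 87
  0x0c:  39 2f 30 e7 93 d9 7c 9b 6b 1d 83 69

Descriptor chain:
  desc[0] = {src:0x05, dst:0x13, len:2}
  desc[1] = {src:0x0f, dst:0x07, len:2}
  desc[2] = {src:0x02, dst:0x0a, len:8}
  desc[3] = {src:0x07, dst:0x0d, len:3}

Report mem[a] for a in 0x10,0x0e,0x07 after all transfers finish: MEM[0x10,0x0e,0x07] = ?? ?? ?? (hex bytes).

MEM[0x10,0x0e,0x07] = 93 93 e7

[0] 0x05->0x13 len=2 : c4 ca
[1] 0x0f->0x07 len=2 : e7 93
[2] 0x02->0x0a len=8 : 25 fd 39 c4 ca e7 93 fa
[3] 0x07->0x0d len=3 : e7 93 fa
query mem[0x10]=0x93, mem[0x0e]=0x93, mem[0x07]=0xe7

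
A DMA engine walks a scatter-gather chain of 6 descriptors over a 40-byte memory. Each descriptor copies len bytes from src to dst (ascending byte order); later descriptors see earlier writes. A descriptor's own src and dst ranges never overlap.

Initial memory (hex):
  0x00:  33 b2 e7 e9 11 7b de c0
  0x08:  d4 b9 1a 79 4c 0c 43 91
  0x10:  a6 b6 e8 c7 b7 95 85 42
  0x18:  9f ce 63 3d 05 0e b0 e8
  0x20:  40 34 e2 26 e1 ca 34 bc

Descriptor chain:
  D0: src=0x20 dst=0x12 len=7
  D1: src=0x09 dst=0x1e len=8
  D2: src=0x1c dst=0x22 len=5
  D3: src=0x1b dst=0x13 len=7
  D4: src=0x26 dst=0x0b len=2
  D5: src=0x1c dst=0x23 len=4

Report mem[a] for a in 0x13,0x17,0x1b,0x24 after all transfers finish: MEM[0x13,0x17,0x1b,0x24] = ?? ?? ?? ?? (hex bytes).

#0 dst[0x12+7] := {0x40,0x34,0xe2,0x26,0xe1,0xca,0x34}
#1 dst[0x1e+8] := {0xb9,0x1a,0x79,0x4c,0x0c,0x43,0x91,0xa6}
#2 dst[0x22+5] := {0x05,0x0e,0xb9,0x1a,0x79}
#3 dst[0x13+7] := {0x3d,0x05,0x0e,0xb9,0x1a,0x79,0x4c}
#4 dst[0x0b+2] := {0x79,0xbc}
#5 dst[0x23+4] := {0x05,0x0e,0xb9,0x1a}
query mem[0x13]=0x3d, mem[0x17]=0x1a, mem[0x1b]=0x3d, mem[0x24]=0x0e

MEM[0x13,0x17,0x1b,0x24] = 3d 1a 3d 0e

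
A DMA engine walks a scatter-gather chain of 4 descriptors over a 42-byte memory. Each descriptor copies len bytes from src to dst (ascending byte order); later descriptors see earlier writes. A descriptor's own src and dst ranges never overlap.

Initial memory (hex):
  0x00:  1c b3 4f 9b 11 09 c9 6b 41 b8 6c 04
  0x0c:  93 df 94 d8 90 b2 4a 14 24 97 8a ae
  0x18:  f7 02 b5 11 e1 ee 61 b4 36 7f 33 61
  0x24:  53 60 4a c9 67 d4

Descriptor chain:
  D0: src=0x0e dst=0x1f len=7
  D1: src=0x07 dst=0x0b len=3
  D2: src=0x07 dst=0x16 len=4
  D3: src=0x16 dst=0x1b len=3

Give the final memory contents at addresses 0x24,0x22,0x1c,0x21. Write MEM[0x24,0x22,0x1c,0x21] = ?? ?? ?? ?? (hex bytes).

MEM[0x24,0x22,0x1c,0x21] = 14 b2 41 90

D0: mem[0x1f..0x25] <- [94 d8 90 b2 4a 14 24]
D1: mem[0x0b..0x0d] <- [6b 41 b8]
D2: mem[0x16..0x19] <- [6b 41 b8 6c]
D3: mem[0x1b..0x1d] <- [6b 41 b8]
query mem[0x24]=0x14, mem[0x22]=0xb2, mem[0x1c]=0x41, mem[0x21]=0x90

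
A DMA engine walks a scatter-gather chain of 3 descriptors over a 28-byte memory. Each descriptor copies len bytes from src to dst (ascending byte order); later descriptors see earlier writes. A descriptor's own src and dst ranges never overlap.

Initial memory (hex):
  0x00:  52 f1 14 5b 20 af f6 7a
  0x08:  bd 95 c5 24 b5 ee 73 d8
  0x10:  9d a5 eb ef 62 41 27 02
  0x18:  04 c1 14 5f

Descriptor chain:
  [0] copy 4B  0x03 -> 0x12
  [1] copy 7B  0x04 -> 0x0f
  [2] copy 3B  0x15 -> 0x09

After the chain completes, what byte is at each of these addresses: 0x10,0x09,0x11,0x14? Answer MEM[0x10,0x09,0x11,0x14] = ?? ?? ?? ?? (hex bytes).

MEM[0x10,0x09,0x11,0x14] = af c5 f6 95

  after D0: wrote 4B at 0x12 = 5b20aff6
  after D1: wrote 7B at 0x0f = 20aff67abd95c5
  after D2: wrote 3B at 0x09 = c52702
query mem[0x10]=0xaf, mem[0x09]=0xc5, mem[0x11]=0xf6, mem[0x14]=0x95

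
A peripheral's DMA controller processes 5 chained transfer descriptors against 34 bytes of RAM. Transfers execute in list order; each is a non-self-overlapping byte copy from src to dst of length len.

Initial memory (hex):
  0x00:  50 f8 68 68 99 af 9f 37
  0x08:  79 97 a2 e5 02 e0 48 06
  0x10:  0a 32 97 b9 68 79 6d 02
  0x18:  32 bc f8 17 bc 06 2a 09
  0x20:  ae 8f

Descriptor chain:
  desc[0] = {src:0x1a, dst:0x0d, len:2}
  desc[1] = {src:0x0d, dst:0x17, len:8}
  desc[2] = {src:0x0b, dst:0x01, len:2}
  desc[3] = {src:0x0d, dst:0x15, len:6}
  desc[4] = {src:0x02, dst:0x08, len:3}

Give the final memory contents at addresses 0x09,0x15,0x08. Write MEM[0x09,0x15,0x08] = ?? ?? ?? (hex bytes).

MEM[0x09,0x15,0x08] = 68 f8 02

#0 dst[0x0d+2] := {0xf8,0x17}
#1 dst[0x17+8] := {0xf8,0x17,0x06,0x0a,0x32,0x97,0xb9,0x68}
#2 dst[0x01+2] := {0xe5,0x02}
#3 dst[0x15+6] := {0xf8,0x17,0x06,0x0a,0x32,0x97}
#4 dst[0x08+3] := {0x02,0x68,0x99}
query mem[0x09]=0x68, mem[0x15]=0xf8, mem[0x08]=0x02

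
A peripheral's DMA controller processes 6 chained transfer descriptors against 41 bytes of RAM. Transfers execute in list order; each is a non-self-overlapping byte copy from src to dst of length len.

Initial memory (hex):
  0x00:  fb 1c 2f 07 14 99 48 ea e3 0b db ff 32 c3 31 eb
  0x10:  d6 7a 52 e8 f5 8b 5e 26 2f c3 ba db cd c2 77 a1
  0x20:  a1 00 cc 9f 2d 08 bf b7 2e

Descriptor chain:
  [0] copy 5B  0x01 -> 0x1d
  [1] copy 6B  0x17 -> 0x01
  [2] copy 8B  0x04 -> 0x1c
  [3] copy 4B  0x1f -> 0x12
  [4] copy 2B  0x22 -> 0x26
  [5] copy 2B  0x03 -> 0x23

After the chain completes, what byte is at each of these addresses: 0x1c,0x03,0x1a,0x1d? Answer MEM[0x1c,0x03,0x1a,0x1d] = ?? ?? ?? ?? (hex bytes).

[0] 0x01->0x1d len=5 : 1c 2f 07 14 99
[1] 0x17->0x01 len=6 : 26 2f c3 ba db cd
[2] 0x04->0x1c len=8 : ba db cd ea e3 0b db ff
[3] 0x1f->0x12 len=4 : ea e3 0b db
[4] 0x22->0x26 len=2 : db ff
[5] 0x03->0x23 len=2 : c3 ba
query mem[0x1c]=0xba, mem[0x03]=0xc3, mem[0x1a]=0xba, mem[0x1d]=0xdb

MEM[0x1c,0x03,0x1a,0x1d] = ba c3 ba db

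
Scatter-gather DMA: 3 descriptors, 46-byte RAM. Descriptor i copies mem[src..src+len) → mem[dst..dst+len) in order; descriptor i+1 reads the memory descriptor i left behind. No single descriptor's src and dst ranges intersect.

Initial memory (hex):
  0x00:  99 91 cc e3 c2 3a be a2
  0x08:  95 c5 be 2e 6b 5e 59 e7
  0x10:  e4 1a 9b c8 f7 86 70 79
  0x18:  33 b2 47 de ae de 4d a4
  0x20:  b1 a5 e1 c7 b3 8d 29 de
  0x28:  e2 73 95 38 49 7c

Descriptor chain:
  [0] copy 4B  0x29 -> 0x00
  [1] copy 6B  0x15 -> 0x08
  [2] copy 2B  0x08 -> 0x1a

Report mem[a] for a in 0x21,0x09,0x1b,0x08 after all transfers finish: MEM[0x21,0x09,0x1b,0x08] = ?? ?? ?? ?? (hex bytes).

MEM[0x21,0x09,0x1b,0x08] = a5 70 70 86

[0] 0x29->0x00 len=4 : 73 95 38 49
[1] 0x15->0x08 len=6 : 86 70 79 33 b2 47
[2] 0x08->0x1a len=2 : 86 70
query mem[0x21]=0xa5, mem[0x09]=0x70, mem[0x1b]=0x70, mem[0x08]=0x86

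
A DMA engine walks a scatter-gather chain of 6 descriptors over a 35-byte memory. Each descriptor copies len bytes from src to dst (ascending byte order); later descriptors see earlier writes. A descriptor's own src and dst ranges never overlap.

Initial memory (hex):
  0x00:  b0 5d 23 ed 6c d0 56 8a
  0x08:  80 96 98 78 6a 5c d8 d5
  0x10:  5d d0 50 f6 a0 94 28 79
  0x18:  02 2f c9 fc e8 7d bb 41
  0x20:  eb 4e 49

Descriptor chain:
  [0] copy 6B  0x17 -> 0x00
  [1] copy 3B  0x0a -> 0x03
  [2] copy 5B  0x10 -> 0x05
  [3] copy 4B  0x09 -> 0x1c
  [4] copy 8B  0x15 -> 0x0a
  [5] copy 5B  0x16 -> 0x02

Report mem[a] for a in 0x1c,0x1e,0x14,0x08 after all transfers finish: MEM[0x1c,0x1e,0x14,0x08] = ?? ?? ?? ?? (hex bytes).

MEM[0x1c,0x1e,0x14,0x08] = a0 78 a0 f6

#0 dst[0x00+6] := {0x79,0x02,0x2f,0xc9,0xfc,0xe8}
#1 dst[0x03+3] := {0x98,0x78,0x6a}
#2 dst[0x05+5] := {0x5d,0xd0,0x50,0xf6,0xa0}
#3 dst[0x1c+4] := {0xa0,0x98,0x78,0x6a}
#4 dst[0x0a+8] := {0x94,0x28,0x79,0x02,0x2f,0xc9,0xfc,0xa0}
#5 dst[0x02+5] := {0x28,0x79,0x02,0x2f,0xc9}
query mem[0x1c]=0xa0, mem[0x1e]=0x78, mem[0x14]=0xa0, mem[0x08]=0xf6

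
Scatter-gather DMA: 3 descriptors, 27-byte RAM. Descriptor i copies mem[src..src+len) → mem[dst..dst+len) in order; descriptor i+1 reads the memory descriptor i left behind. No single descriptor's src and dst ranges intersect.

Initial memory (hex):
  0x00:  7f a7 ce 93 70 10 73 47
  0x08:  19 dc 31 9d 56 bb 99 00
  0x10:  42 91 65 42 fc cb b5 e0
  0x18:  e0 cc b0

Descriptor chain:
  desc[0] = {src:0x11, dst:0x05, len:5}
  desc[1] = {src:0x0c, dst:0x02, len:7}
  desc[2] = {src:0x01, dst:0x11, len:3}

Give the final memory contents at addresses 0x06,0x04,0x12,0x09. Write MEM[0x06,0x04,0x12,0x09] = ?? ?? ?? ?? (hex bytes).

MEM[0x06,0x04,0x12,0x09] = 42 99 56 cb

  after D0: wrote 5B at 0x05 = 916542fccb
  after D1: wrote 7B at 0x02 = 56bb9900429165
  after D2: wrote 3B at 0x11 = a756bb
query mem[0x06]=0x42, mem[0x04]=0x99, mem[0x12]=0x56, mem[0x09]=0xcb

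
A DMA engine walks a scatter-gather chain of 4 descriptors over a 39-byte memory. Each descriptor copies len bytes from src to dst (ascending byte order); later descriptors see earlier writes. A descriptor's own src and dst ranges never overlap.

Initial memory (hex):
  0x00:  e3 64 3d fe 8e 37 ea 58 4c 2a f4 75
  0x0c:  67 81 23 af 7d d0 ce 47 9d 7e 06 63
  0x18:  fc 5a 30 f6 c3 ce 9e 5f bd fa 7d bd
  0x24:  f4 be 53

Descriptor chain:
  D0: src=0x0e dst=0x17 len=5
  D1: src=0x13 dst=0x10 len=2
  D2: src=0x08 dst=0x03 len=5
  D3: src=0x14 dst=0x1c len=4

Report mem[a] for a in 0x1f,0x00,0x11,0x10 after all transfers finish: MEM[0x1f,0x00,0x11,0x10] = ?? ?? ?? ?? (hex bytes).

MEM[0x1f,0x00,0x11,0x10] = 23 e3 9d 47

D0: mem[0x17..0x1b] <- [23 af 7d d0 ce]
D1: mem[0x10..0x11] <- [47 9d]
D2: mem[0x03..0x07] <- [4c 2a f4 75 67]
D3: mem[0x1c..0x1f] <- [9d 7e 06 23]
query mem[0x1f]=0x23, mem[0x00]=0xe3, mem[0x11]=0x9d, mem[0x10]=0x47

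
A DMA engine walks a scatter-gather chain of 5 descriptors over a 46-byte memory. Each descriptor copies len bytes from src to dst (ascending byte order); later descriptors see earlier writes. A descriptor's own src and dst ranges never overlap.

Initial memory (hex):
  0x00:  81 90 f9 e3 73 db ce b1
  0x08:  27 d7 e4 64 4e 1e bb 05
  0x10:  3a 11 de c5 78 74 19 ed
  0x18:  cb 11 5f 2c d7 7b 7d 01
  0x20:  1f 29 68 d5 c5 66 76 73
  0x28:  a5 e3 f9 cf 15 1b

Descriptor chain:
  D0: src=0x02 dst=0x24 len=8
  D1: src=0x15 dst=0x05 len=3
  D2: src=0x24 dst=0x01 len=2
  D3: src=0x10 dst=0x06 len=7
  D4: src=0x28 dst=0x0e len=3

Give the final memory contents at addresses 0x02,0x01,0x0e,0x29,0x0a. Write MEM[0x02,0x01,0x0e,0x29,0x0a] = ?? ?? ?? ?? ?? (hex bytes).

MEM[0x02,0x01,0x0e,0x29,0x0a] = e3 f9 ce b1 78

D0: mem[0x24..0x2b] <- [f9 e3 73 db ce b1 27 d7]
D1: mem[0x05..0x07] <- [74 19 ed]
D2: mem[0x01..0x02] <- [f9 e3]
D3: mem[0x06..0x0c] <- [3a 11 de c5 78 74 19]
D4: mem[0x0e..0x10] <- [ce b1 27]
query mem[0x02]=0xe3, mem[0x01]=0xf9, mem[0x0e]=0xce, mem[0x29]=0xb1, mem[0x0a]=0x78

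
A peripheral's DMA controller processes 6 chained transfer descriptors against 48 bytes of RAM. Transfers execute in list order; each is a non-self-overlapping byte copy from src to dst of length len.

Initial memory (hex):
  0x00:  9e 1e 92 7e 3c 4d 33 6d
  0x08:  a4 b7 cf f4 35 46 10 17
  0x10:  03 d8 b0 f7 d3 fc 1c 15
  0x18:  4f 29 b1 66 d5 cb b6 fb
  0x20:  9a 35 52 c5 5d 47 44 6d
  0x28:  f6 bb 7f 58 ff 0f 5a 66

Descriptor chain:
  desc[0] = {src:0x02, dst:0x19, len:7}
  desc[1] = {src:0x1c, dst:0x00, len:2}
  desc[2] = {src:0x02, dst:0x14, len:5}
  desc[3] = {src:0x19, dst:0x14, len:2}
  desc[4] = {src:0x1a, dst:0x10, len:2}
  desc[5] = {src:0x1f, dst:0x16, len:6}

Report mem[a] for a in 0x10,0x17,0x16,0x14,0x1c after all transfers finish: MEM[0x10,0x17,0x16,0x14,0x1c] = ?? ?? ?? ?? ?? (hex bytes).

MEM[0x10,0x17,0x16,0x14,0x1c] = 7e 9a a4 92 4d

D0: mem[0x19..0x1f] <- [92 7e 3c 4d 33 6d a4]
D1: mem[0x00..0x01] <- [4d 33]
D2: mem[0x14..0x18] <- [92 7e 3c 4d 33]
D3: mem[0x14..0x15] <- [92 7e]
D4: mem[0x10..0x11] <- [7e 3c]
D5: mem[0x16..0x1b] <- [a4 9a 35 52 c5 5d]
query mem[0x10]=0x7e, mem[0x17]=0x9a, mem[0x16]=0xa4, mem[0x14]=0x92, mem[0x1c]=0x4d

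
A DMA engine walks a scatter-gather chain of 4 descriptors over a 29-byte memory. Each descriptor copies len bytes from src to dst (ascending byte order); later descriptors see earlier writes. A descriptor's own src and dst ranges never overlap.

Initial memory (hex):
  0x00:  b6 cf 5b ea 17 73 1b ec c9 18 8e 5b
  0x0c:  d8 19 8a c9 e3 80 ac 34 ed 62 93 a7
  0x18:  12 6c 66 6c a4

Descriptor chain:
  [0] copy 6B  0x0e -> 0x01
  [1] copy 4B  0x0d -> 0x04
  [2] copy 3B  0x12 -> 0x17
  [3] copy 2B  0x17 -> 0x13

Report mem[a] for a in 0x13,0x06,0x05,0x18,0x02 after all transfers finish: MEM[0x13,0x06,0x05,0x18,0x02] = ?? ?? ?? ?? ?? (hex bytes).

  after D0: wrote 6B at 0x01 = 8ac9e380ac34
  after D1: wrote 4B at 0x04 = 198ac9e3
  after D2: wrote 3B at 0x17 = ac34ed
  after D3: wrote 2B at 0x13 = ac34
query mem[0x13]=0xac, mem[0x06]=0xc9, mem[0x05]=0x8a, mem[0x18]=0x34, mem[0x02]=0xc9

MEM[0x13,0x06,0x05,0x18,0x02] = ac c9 8a 34 c9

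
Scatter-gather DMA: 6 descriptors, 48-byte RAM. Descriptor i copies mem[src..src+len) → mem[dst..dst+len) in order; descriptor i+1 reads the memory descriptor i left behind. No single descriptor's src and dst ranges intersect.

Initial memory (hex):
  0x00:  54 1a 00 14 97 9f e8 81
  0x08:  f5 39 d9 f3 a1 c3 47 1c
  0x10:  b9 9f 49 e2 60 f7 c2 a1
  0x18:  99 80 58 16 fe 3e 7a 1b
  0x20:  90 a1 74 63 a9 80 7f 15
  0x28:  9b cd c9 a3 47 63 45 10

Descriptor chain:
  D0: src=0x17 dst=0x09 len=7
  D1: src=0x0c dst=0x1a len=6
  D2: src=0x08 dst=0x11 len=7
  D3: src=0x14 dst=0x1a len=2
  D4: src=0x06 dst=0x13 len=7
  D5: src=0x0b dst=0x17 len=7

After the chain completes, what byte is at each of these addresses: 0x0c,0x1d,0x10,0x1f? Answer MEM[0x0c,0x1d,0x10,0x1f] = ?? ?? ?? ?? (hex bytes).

  after D0: wrote 7B at 0x09 = a199805816fe3e
  after D1: wrote 6B at 0x1a = 5816fe3eb99f
  after D2: wrote 7B at 0x11 = f5a199805816fe
  after D3: wrote 2B at 0x1a = 8058
  after D4: wrote 7B at 0x13 = e881f5a1998058
  after D5: wrote 7B at 0x17 = 805816fe3eb9f5
query mem[0x0c]=0x58, mem[0x1d]=0xf5, mem[0x10]=0xb9, mem[0x1f]=0x9f

MEM[0x0c,0x1d,0x10,0x1f] = 58 f5 b9 9f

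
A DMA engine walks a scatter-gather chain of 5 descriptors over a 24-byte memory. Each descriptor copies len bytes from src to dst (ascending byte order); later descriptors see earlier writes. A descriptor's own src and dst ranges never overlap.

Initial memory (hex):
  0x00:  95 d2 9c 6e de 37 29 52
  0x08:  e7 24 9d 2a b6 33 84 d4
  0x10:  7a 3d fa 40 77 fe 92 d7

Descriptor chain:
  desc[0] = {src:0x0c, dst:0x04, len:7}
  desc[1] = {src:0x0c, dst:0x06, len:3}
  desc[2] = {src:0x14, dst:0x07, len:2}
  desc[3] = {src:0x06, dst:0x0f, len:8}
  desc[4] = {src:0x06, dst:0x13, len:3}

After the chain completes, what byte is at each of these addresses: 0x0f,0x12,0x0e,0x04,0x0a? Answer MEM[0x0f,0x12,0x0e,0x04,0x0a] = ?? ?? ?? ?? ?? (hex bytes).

D0: mem[0x04..0x0a] <- [b6 33 84 d4 7a 3d fa]
D1: mem[0x06..0x08] <- [b6 33 84]
D2: mem[0x07..0x08] <- [77 fe]
D3: mem[0x0f..0x16] <- [b6 77 fe 3d fa 2a b6 33]
D4: mem[0x13..0x15] <- [b6 77 fe]
query mem[0x0f]=0xb6, mem[0x12]=0x3d, mem[0x0e]=0x84, mem[0x04]=0xb6, mem[0x0a]=0xfa

MEM[0x0f,0x12,0x0e,0x04,0x0a] = b6 3d 84 b6 fa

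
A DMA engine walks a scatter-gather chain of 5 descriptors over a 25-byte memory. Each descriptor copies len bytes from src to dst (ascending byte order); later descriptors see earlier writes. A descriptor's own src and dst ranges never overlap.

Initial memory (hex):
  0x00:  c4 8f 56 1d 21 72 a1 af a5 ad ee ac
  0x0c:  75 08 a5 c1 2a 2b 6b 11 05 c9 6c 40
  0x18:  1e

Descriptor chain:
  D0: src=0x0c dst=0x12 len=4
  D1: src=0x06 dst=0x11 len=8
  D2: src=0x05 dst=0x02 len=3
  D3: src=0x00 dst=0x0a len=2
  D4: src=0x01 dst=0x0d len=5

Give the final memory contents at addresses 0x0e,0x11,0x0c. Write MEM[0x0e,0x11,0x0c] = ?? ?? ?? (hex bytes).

#0 dst[0x12+4] := {0x75,0x08,0xa5,0xc1}
#1 dst[0x11+8] := {0xa1,0xaf,0xa5,0xad,0xee,0xac,0x75,0x08}
#2 dst[0x02+3] := {0x72,0xa1,0xaf}
#3 dst[0x0a+2] := {0xc4,0x8f}
#4 dst[0x0d+5] := {0x8f,0x72,0xa1,0xaf,0x72}
query mem[0x0e]=0x72, mem[0x11]=0x72, mem[0x0c]=0x75

MEM[0x0e,0x11,0x0c] = 72 72 75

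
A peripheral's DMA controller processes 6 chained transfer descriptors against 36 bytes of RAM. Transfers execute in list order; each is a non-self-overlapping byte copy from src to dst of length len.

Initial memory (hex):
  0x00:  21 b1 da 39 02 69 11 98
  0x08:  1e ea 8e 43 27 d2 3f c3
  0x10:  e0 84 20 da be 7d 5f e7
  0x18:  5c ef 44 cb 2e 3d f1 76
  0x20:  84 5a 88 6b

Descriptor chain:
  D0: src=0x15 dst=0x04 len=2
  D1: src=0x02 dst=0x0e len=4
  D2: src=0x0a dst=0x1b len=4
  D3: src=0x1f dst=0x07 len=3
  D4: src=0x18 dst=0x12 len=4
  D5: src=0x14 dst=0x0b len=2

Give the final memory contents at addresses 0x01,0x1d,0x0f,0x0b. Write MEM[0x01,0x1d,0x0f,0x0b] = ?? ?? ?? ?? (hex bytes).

MEM[0x01,0x1d,0x0f,0x0b] = b1 27 39 44

[0] 0x15->0x04 len=2 : 7d 5f
[1] 0x02->0x0e len=4 : da 39 7d 5f
[2] 0x0a->0x1b len=4 : 8e 43 27 d2
[3] 0x1f->0x07 len=3 : 76 84 5a
[4] 0x18->0x12 len=4 : 5c ef 44 8e
[5] 0x14->0x0b len=2 : 44 8e
query mem[0x01]=0xb1, mem[0x1d]=0x27, mem[0x0f]=0x39, mem[0x0b]=0x44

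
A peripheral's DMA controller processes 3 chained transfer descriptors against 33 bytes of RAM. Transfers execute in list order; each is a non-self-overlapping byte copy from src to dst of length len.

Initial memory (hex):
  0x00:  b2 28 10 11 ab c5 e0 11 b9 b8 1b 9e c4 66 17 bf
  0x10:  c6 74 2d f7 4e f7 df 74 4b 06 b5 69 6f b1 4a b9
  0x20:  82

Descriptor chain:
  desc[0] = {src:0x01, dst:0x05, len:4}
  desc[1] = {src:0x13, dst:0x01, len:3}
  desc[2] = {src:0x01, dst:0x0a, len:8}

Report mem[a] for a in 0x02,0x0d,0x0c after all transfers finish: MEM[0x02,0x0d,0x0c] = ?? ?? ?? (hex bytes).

MEM[0x02,0x0d,0x0c] = 4e ab f7

  after D0: wrote 4B at 0x05 = 281011ab
  after D1: wrote 3B at 0x01 = f74ef7
  after D2: wrote 8B at 0x0a = f74ef7ab281011ab
query mem[0x02]=0x4e, mem[0x0d]=0xab, mem[0x0c]=0xf7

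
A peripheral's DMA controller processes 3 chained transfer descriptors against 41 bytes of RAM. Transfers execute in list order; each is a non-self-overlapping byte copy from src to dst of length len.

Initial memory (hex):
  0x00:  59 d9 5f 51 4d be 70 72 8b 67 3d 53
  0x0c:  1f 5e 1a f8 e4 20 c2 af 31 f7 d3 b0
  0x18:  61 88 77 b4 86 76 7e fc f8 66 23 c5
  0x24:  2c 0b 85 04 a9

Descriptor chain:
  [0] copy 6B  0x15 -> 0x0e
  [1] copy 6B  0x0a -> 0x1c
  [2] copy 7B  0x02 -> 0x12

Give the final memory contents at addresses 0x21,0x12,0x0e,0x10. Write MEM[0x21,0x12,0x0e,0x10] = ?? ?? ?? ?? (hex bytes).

[0] 0x15->0x0e len=6 : f7 d3 b0 61 88 77
[1] 0x0a->0x1c len=6 : 3d 53 1f 5e f7 d3
[2] 0x02->0x12 len=7 : 5f 51 4d be 70 72 8b
query mem[0x21]=0xd3, mem[0x12]=0x5f, mem[0x0e]=0xf7, mem[0x10]=0xb0

MEM[0x21,0x12,0x0e,0x10] = d3 5f f7 b0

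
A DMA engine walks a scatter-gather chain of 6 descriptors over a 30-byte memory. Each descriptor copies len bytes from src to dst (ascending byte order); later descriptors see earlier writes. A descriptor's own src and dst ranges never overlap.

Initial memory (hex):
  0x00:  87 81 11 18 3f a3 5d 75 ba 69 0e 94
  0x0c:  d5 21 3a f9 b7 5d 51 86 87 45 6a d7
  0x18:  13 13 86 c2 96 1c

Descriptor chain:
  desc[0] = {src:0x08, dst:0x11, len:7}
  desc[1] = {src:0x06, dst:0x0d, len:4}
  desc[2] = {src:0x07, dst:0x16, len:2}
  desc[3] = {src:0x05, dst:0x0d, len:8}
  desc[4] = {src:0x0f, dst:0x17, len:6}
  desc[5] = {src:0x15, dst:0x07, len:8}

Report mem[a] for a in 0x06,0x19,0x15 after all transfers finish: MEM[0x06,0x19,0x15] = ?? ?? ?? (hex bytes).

MEM[0x06,0x19,0x15] = 5d 69 d5

[0] 0x08->0x11 len=7 : ba 69 0e 94 d5 21 3a
[1] 0x06->0x0d len=4 : 5d 75 ba 69
[2] 0x07->0x16 len=2 : 75 ba
[3] 0x05->0x0d len=8 : a3 5d 75 ba 69 0e 94 d5
[4] 0x0f->0x17 len=6 : 75 ba 69 0e 94 d5
[5] 0x15->0x07 len=8 : d5 75 75 ba 69 0e 94 d5
query mem[0x06]=0x5d, mem[0x19]=0x69, mem[0x15]=0xd5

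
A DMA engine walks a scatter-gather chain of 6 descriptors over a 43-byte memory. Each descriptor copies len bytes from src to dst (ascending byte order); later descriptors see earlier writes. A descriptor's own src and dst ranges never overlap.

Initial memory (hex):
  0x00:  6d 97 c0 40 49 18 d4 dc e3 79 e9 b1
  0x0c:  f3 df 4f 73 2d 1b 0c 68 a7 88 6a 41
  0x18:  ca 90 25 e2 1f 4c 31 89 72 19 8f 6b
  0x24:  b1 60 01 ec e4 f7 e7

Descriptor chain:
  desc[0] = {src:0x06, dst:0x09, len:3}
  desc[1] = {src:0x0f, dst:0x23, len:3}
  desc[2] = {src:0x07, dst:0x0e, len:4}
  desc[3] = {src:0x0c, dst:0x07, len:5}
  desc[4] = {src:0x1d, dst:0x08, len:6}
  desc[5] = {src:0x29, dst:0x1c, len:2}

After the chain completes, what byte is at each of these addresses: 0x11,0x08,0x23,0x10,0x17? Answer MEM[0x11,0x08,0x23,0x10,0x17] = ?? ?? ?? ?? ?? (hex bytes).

[0] 0x06->0x09 len=3 : d4 dc e3
[1] 0x0f->0x23 len=3 : 73 2d 1b
[2] 0x07->0x0e len=4 : dc e3 d4 dc
[3] 0x0c->0x07 len=5 : f3 df dc e3 d4
[4] 0x1d->0x08 len=6 : 4c 31 89 72 19 8f
[5] 0x29->0x1c len=2 : f7 e7
query mem[0x11]=0xdc, mem[0x08]=0x4c, mem[0x23]=0x73, mem[0x10]=0xd4, mem[0x17]=0x41

MEM[0x11,0x08,0x23,0x10,0x17] = dc 4c 73 d4 41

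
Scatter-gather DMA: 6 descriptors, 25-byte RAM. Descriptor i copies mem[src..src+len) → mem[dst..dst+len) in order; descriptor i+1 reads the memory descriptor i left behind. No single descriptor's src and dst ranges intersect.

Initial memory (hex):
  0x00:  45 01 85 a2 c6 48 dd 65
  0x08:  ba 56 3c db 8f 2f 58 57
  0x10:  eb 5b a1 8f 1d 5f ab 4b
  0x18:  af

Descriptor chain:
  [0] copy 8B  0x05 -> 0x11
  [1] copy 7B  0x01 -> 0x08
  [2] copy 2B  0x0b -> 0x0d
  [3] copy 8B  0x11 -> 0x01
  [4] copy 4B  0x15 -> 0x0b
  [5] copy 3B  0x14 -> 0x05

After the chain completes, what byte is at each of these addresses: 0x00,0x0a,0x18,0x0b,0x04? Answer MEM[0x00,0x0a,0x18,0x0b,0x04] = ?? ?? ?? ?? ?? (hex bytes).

  after D0: wrote 8B at 0x11 = 48dd65ba563cdb8f
  after D1: wrote 7B at 0x08 = 0185a2c648dd65
  after D2: wrote 2B at 0x0d = c648
  after D3: wrote 8B at 0x01 = 48dd65ba563cdb8f
  after D4: wrote 4B at 0x0b = 563cdb8f
  after D5: wrote 3B at 0x05 = ba563c
query mem[0x00]=0x45, mem[0x0a]=0xa2, mem[0x18]=0x8f, mem[0x0b]=0x56, mem[0x04]=0xba

MEM[0x00,0x0a,0x18,0x0b,0x04] = 45 a2 8f 56 ba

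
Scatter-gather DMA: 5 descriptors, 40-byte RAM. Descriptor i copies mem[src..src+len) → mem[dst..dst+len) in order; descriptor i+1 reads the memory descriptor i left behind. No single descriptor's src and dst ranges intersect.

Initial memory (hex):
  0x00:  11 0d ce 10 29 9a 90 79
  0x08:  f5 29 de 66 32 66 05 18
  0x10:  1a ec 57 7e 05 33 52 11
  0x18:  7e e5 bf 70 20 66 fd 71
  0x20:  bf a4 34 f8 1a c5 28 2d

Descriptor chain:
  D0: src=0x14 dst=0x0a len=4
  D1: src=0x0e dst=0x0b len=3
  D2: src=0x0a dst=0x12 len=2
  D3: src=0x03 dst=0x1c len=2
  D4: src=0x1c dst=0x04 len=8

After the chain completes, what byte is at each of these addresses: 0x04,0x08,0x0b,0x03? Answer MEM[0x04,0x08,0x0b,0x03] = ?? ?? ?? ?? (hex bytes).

D0: mem[0x0a..0x0d] <- [05 33 52 11]
D1: mem[0x0b..0x0d] <- [05 18 1a]
D2: mem[0x12..0x13] <- [05 05]
D3: mem[0x1c..0x1d] <- [10 29]
D4: mem[0x04..0x0b] <- [10 29 fd 71 bf a4 34 f8]
query mem[0x04]=0x10, mem[0x08]=0xbf, mem[0x0b]=0xf8, mem[0x03]=0x10

MEM[0x04,0x08,0x0b,0x03] = 10 bf f8 10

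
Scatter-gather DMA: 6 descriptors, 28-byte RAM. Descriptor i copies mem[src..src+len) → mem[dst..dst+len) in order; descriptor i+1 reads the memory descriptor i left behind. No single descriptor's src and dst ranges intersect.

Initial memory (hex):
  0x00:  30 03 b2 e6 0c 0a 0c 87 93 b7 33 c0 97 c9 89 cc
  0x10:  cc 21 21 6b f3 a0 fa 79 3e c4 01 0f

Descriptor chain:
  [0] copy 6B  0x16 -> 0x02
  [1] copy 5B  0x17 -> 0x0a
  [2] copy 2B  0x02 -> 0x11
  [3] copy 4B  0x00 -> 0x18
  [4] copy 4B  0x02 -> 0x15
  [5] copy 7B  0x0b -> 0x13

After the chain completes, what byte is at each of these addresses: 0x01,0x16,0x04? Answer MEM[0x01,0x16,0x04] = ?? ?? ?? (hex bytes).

MEM[0x01,0x16,0x04] = 03 0f 3e

[0] 0x16->0x02 len=6 : fa 79 3e c4 01 0f
[1] 0x17->0x0a len=5 : 79 3e c4 01 0f
[2] 0x02->0x11 len=2 : fa 79
[3] 0x00->0x18 len=4 : 30 03 fa 79
[4] 0x02->0x15 len=4 : fa 79 3e c4
[5] 0x0b->0x13 len=7 : 3e c4 01 0f cc cc fa
query mem[0x01]=0x03, mem[0x16]=0x0f, mem[0x04]=0x3e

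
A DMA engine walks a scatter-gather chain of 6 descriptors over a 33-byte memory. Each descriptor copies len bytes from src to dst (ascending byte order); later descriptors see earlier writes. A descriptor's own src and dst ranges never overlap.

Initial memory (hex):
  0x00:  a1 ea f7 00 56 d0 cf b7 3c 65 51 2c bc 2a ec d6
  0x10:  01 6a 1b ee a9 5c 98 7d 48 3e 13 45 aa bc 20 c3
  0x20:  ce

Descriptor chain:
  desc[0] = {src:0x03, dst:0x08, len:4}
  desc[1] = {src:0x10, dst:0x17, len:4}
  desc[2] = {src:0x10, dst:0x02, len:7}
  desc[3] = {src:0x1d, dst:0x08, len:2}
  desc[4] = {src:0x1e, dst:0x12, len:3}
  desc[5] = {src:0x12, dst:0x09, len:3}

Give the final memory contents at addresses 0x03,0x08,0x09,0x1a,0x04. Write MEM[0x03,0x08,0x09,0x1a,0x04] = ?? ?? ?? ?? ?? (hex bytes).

#0 dst[0x08+4] := {0x00,0x56,0xd0,0xcf}
#1 dst[0x17+4] := {0x01,0x6a,0x1b,0xee}
#2 dst[0x02+7] := {0x01,0x6a,0x1b,0xee,0xa9,0x5c,0x98}
#3 dst[0x08+2] := {0xbc,0x20}
#4 dst[0x12+3] := {0x20,0xc3,0xce}
#5 dst[0x09+3] := {0x20,0xc3,0xce}
query mem[0x03]=0x6a, mem[0x08]=0xbc, mem[0x09]=0x20, mem[0x1a]=0xee, mem[0x04]=0x1b

MEM[0x03,0x08,0x09,0x1a,0x04] = 6a bc 20 ee 1b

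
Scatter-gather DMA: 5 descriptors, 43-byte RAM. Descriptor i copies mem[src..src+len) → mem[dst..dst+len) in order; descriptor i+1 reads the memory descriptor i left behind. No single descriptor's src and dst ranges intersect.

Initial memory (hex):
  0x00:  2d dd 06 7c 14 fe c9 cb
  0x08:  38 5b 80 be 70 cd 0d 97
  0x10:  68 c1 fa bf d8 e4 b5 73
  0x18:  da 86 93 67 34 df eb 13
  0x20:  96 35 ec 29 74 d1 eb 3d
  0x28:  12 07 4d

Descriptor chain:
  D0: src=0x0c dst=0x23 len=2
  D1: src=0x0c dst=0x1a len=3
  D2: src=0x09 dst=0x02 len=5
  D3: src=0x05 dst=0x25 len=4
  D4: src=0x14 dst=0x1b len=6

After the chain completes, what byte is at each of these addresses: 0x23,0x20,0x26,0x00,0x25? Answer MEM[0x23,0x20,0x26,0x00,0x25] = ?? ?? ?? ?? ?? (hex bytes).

MEM[0x23,0x20,0x26,0x00,0x25] = 70 86 cd 2d 70

  after D0: wrote 2B at 0x23 = 70cd
  after D1: wrote 3B at 0x1a = 70cd0d
  after D2: wrote 5B at 0x02 = 5b80be70cd
  after D3: wrote 4B at 0x25 = 70cdcb38
  after D4: wrote 6B at 0x1b = d8e4b573da86
query mem[0x23]=0x70, mem[0x20]=0x86, mem[0x26]=0xcd, mem[0x00]=0x2d, mem[0x25]=0x70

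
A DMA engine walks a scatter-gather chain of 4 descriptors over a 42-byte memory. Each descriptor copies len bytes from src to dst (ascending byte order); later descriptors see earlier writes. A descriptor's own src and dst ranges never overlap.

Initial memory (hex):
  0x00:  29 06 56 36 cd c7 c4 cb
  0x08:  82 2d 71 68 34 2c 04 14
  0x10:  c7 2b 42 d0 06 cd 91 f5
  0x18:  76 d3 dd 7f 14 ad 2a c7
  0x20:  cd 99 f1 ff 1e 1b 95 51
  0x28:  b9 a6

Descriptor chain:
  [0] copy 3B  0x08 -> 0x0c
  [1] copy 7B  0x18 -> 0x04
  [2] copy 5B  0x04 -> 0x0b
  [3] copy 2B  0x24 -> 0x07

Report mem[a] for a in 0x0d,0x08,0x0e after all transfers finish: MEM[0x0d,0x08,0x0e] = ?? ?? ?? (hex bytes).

MEM[0x0d,0x08,0x0e] = dd 1b 7f

[0] 0x08->0x0c len=3 : 82 2d 71
[1] 0x18->0x04 len=7 : 76 d3 dd 7f 14 ad 2a
[2] 0x04->0x0b len=5 : 76 d3 dd 7f 14
[3] 0x24->0x07 len=2 : 1e 1b
query mem[0x0d]=0xdd, mem[0x08]=0x1b, mem[0x0e]=0x7f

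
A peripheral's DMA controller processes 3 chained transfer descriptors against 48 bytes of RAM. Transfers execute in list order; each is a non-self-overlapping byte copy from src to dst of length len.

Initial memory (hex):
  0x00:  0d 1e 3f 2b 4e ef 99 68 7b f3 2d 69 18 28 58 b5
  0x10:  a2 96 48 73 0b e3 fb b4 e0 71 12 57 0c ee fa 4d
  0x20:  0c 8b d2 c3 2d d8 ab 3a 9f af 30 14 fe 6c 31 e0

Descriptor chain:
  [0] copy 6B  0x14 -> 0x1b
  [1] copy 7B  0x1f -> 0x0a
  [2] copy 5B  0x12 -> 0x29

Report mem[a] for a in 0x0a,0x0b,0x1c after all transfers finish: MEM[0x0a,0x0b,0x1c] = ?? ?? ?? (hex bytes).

#0 dst[0x1b+6] := {0x0b,0xe3,0xfb,0xb4,0xe0,0x71}
#1 dst[0x0a+7] := {0xe0,0x71,0x8b,0xd2,0xc3,0x2d,0xd8}
#2 dst[0x29+5] := {0x48,0x73,0x0b,0xe3,0xfb}
query mem[0x0a]=0xe0, mem[0x0b]=0x71, mem[0x1c]=0xe3

MEM[0x0a,0x0b,0x1c] = e0 71 e3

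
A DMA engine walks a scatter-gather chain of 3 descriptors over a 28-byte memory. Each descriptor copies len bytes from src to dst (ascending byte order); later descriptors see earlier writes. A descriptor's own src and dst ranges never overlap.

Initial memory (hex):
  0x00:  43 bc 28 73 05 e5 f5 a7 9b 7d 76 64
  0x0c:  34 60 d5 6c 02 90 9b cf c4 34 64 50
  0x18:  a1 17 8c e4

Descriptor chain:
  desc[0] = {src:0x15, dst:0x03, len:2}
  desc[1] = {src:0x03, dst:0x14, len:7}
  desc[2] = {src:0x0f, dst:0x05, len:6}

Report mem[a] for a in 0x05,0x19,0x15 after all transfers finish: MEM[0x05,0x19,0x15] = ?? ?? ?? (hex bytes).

D0: mem[0x03..0x04] <- [34 64]
D1: mem[0x14..0x1a] <- [34 64 e5 f5 a7 9b 7d]
D2: mem[0x05..0x0a] <- [6c 02 90 9b cf 34]
query mem[0x05]=0x6c, mem[0x19]=0x9b, mem[0x15]=0x64

MEM[0x05,0x19,0x15] = 6c 9b 64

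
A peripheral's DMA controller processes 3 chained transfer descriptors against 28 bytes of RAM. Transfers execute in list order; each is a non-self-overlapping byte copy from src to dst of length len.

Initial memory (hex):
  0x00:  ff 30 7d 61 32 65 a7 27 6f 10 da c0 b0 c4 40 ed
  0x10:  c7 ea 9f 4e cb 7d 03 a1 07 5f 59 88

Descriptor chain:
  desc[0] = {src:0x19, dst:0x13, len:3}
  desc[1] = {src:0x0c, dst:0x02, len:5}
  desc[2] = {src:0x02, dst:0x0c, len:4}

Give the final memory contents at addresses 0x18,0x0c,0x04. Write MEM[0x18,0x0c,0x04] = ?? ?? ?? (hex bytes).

D0: mem[0x13..0x15] <- [5f 59 88]
D1: mem[0x02..0x06] <- [b0 c4 40 ed c7]
D2: mem[0x0c..0x0f] <- [b0 c4 40 ed]
query mem[0x18]=0x07, mem[0x0c]=0xb0, mem[0x04]=0x40

MEM[0x18,0x0c,0x04] = 07 b0 40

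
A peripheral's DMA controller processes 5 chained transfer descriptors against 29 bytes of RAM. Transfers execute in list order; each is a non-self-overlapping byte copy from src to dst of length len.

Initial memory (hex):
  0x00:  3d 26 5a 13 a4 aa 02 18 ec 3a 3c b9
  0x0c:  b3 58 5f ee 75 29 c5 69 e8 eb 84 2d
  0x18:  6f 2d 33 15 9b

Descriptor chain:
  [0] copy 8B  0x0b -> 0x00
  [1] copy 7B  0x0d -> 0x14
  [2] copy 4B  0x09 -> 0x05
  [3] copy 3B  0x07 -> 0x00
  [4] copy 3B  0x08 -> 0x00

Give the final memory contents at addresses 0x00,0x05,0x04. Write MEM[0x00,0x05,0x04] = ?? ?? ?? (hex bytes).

[0] 0x0b->0x00 len=8 : b9 b3 58 5f ee 75 29 c5
[1] 0x0d->0x14 len=7 : 58 5f ee 75 29 c5 69
[2] 0x09->0x05 len=4 : 3a 3c b9 b3
[3] 0x07->0x00 len=3 : b9 b3 3a
[4] 0x08->0x00 len=3 : b3 3a 3c
query mem[0x00]=0xb3, mem[0x05]=0x3a, mem[0x04]=0xee

MEM[0x00,0x05,0x04] = b3 3a ee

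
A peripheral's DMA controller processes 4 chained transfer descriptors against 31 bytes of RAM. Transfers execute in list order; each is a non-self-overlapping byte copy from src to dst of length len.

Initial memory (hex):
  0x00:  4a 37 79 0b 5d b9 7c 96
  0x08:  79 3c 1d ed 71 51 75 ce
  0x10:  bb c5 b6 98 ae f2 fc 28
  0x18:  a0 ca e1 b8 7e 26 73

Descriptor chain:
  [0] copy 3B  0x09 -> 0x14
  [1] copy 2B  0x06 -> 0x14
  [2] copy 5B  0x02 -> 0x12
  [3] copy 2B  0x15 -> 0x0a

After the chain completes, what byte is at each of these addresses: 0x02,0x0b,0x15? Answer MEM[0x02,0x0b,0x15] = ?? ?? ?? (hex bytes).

MEM[0x02,0x0b,0x15] = 79 7c b9

[0] 0x09->0x14 len=3 : 3c 1d ed
[1] 0x06->0x14 len=2 : 7c 96
[2] 0x02->0x12 len=5 : 79 0b 5d b9 7c
[3] 0x15->0x0a len=2 : b9 7c
query mem[0x02]=0x79, mem[0x0b]=0x7c, mem[0x15]=0xb9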